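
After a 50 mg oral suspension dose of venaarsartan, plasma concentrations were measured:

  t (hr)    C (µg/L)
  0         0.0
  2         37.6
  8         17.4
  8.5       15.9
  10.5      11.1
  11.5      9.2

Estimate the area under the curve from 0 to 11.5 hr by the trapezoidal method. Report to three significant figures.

Trapezoidal AUC_0→11.5:
  [0→2]: (0.0+37.6)/2 × 2 = 37.6
  [2→8]: (37.6+17.4)/2 × 6 = 165.0
  [8→8.5]: (17.4+15.9)/2 × 0.5 = 8.325
  [8.5→10.5]: (15.9+11.1)/2 × 2 = 27.0
  [10.5→11.5]: (11.1+9.2)/2 × 1 = 10.15
  Sum = 248.075 µg/L·hr

AUC = 248 µg/L·hr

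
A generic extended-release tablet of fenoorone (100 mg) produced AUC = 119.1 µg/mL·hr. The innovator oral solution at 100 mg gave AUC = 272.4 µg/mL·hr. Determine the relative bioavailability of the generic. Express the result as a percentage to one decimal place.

F_rel = (AUC_test/D_test) / (AUC_ref/D_ref)
      = (119.1/100) / (272.4/100)
      = 1.191 / 2.724 = 0.4372 = 43.72%

F_rel = 43.7%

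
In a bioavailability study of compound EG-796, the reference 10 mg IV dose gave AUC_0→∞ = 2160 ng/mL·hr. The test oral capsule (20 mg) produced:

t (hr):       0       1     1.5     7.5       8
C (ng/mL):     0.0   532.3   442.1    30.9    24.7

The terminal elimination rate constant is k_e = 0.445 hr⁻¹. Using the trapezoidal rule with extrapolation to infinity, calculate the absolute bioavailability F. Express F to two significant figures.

F = 0.46

Trapezoidal AUC_0→8 (oral capsule):
  [0→1]: (0.0+532.3)/2 × 1 = 266.15
  [1→1.5]: (532.3+442.1)/2 × 0.5 = 243.6
  [1.5→7.5]: (442.1+30.9)/2 × 6 = 1419.0
  [7.5→8]: (30.9+24.7)/2 × 0.5 = 13.9
  Sum = 1942.65 ng/mL·hr
Tail: C_last/k_e = 24.7/0.445 = 55.506
AUC_0→∞ (oral capsule) = 1942.65 + 55.506 = 1998.156 ng/mL·hr
F = (AUC_ev/D_ev)/(AUC_iv/D_iv) = (1998.156/20)/(2160/10) = 99.9078/216 = 0.4625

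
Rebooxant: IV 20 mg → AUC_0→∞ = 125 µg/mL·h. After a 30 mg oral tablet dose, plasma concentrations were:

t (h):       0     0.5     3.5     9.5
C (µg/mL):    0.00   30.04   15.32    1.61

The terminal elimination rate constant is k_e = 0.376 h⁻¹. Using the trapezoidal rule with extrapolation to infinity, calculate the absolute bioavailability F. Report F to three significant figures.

F = 0.697

Trapezoidal AUC_0→9.5 (oral tablet):
  [0→0.5]: (0.00+30.04)/2 × 0.5 = 7.51
  [0.5→3.5]: (30.04+15.32)/2 × 3 = 68.04
  [3.5→9.5]: (15.32+1.61)/2 × 6 = 50.79
  Sum = 126.34 µg/mL·h
Tail: C_last/k_e = 1.61/0.376 = 4.282
AUC_0→∞ (oral tablet) = 126.34 + 4.282 = 130.622 µg/mL·h
F = (AUC_ev/D_ev)/(AUC_iv/D_iv) = (130.622/30)/(125/20) = 4.35407/6.25 = 0.6967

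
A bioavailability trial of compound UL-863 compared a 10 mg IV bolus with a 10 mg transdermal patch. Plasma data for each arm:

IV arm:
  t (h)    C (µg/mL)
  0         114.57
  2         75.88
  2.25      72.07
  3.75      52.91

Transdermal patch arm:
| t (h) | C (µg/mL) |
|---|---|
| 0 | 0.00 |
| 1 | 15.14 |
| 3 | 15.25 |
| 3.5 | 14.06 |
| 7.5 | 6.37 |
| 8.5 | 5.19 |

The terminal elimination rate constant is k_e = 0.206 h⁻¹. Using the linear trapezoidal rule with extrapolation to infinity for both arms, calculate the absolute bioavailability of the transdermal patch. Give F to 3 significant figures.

F = 0.209

Trapezoidal AUC_0→3.75 (IV):
  [0→2]: (114.57+75.88)/2 × 2 = 190.45
  [2→2.25]: (75.88+72.07)/2 × 0.25 = 18.49375
  [2.25→3.75]: (72.07+52.91)/2 × 1.5 = 93.735
  Sum = 302.67875 µg/mL·h
IV tail: 52.91/0.206 = 256.845; AUC_iv,0→∞ = 302.67875 + 256.845 = 559.52375 µg/mL·h
Trapezoidal AUC_0→8.5 (transdermal patch):
  [0→1]: (0.00+15.14)/2 × 1 = 7.57
  [1→3]: (15.14+15.25)/2 × 2 = 30.39
  [3→3.5]: (15.25+14.06)/2 × 0.5 = 7.3275
  [3.5→7.5]: (14.06+6.37)/2 × 4 = 40.86
  [7.5→8.5]: (6.37+5.19)/2 × 1 = 5.78
  Sum = 91.9275 µg/mL·h
transdermal patch tail: 5.19/0.206 = 25.194; AUC_ev,0→∞ = 91.9275 + 25.194 = 117.1215 µg/mL·h
F = (AUC_ev/D_ev)/(AUC_iv/D_iv) = (117.1215/10)/(559.52375/10) = 11.71215/55.952375 = 0.2093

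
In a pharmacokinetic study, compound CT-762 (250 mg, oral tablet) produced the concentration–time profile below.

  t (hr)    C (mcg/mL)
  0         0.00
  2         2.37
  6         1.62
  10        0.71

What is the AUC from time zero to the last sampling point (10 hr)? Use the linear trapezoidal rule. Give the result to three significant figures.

AUC = 15.0 mcg/mL·hr

Trapezoidal AUC_0→10:
  [0→2]: (0.00+2.37)/2 × 2 = 2.37
  [2→6]: (2.37+1.62)/2 × 4 = 7.98
  [6→10]: (1.62+0.71)/2 × 4 = 4.66
  Sum = 15.01 mcg/mL·hr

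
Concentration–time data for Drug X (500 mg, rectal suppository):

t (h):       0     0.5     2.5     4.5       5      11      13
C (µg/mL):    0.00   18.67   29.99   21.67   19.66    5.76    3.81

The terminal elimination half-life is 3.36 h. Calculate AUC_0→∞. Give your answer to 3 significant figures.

AUC = 220 µg/mL·h

Trapezoidal AUC_0→13:
  [0→0.5]: (0.00+18.67)/2 × 0.5 = 4.6675
  [0.5→2.5]: (18.67+29.99)/2 × 2 = 48.66
  [2.5→4.5]: (29.99+21.67)/2 × 2 = 51.66
  [4.5→5]: (21.67+19.66)/2 × 0.5 = 10.3325
  [5→11]: (19.66+5.76)/2 × 6 = 76.26
  [11→13]: (5.76+3.81)/2 × 2 = 9.57
  Sum = 201.15 µg/mL·h
k_e = ln2 / t½ = 0.693147 / 3.36 = 0.2063 h^-1
Extrapolated tail: C_last / k_e = 3.81 / 0.2063 = 18.468
AUC_0→∞ = 201.15 + 18.468 = 219.618 µg/mL·h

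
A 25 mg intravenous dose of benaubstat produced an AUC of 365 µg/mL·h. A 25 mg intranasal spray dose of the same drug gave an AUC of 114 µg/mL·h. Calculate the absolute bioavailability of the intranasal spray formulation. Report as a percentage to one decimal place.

F = 31.2%

F = (AUC_ev / D_ev) / (AUC_iv / D_iv)
  = (114/25) / (365/25)
  = 4.56 / 14.6 = 0.3123
  = 31.23%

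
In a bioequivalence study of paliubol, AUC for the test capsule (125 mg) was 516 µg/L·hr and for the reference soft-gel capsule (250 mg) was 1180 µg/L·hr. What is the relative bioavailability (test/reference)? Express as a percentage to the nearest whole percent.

F_rel = 87%

F_rel = (AUC_test/D_test) / (AUC_ref/D_ref)
      = (516/125) / (1180/250)
      = 4.128 / 4.72 = 0.8746 = 87.46%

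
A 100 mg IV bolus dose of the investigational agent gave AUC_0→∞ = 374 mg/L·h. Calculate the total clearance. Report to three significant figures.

CL = 0.267 L/h

CL = Dose_iv / AUC_0→∞
   = 100 / 374 = 0.26738 L/h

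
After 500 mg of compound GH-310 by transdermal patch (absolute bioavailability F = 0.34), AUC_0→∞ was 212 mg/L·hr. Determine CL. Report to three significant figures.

CL = F × Dose / AUC_0→∞
   = 0.34 × 500 / 212 = 0.801887 L/hr

CL = 0.802 L/hr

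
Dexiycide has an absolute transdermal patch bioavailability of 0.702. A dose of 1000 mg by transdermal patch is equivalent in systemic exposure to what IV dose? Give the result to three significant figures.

D_iv = 702 mg

Systemic exposure from an extravascular dose = F × D_ev, so the equivalent IV dose is F × D_ev.
D_iv = F × D_ev = 0.702 × 1000 = 702 mg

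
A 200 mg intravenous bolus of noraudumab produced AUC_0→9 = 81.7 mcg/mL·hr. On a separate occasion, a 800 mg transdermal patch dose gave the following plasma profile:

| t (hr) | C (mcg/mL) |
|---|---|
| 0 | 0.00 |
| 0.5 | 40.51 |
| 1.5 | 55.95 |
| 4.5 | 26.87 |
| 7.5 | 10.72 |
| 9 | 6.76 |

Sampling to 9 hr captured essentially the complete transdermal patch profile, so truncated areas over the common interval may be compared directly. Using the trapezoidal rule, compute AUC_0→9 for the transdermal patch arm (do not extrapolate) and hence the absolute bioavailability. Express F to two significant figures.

Trapezoidal AUC_0→9 (transdermal patch):
  [0→0.5]: (0.00+40.51)/2 × 0.5 = 10.1275
  [0.5→1.5]: (40.51+55.95)/2 × 1 = 48.23
  [1.5→4.5]: (55.95+26.87)/2 × 3 = 124.23
  [4.5→7.5]: (26.87+10.72)/2 × 3 = 56.385
  [7.5→9]: (10.72+6.76)/2 × 1.5 = 13.11
  Sum = 252.0825 mcg/mL·hr
F = (AUC_ev/D_ev)/(AUC_iv/D_iv) = (252.0825/800)/(81.7/200) = 0.315103/0.4085 = 0.7714

F = 0.77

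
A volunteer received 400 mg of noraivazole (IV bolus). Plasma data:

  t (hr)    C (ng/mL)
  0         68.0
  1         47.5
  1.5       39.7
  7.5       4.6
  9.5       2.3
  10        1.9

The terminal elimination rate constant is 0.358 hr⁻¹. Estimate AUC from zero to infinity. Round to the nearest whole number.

Trapezoidal AUC_0→10:
  [0→1]: (68.0+47.5)/2 × 1 = 57.75
  [1→1.5]: (47.5+39.7)/2 × 0.5 = 21.8
  [1.5→7.5]: (39.7+4.6)/2 × 6 = 132.9
  [7.5→9.5]: (4.6+2.3)/2 × 2 = 6.9
  [9.5→10]: (2.3+1.9)/2 × 0.5 = 1.05
  Sum = 220.4 ng/mL·hr
Extrapolated tail: C_last / k_e = 1.9 / 0.358 = 5.307
AUC_0→∞ = 220.4 + 5.307 = 225.707 ng/mL·hr

AUC = 226 ng/mL·hr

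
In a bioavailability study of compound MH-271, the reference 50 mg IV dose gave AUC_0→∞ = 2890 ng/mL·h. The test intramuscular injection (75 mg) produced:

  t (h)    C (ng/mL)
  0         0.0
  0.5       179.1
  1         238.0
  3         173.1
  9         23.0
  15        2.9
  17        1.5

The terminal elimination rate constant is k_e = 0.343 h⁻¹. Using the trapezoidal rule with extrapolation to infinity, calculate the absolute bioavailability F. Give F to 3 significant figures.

F = 0.285

Trapezoidal AUC_0→17 (intramuscular injection):
  [0→0.5]: (0.0+179.1)/2 × 0.5 = 44.775
  [0.5→1]: (179.1+238.0)/2 × 0.5 = 104.275
  [1→3]: (238.0+173.1)/2 × 2 = 411.1
  [3→9]: (173.1+23.0)/2 × 6 = 588.3
  [9→15]: (23.0+2.9)/2 × 6 = 77.7
  [15→17]: (2.9+1.5)/2 × 2 = 4.4
  Sum = 1230.55 ng/mL·h
Tail: C_last/k_e = 1.5/0.343 = 4.373
AUC_0→∞ (intramuscular injection) = 1230.55 + 4.373 = 1234.923 ng/mL·h
F = (AUC_ev/D_ev)/(AUC_iv/D_iv) = (1234.923/75)/(2890/50) = 16.46564/57.8 = 0.2849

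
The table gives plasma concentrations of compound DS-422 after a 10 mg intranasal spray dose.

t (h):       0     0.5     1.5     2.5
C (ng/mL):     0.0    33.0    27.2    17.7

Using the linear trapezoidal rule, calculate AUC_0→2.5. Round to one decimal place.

AUC = 60.8 ng/mL·h

Trapezoidal AUC_0→2.5:
  [0→0.5]: (0.0+33.0)/2 × 0.5 = 8.25
  [0.5→1.5]: (33.0+27.2)/2 × 1 = 30.1
  [1.5→2.5]: (27.2+17.7)/2 × 1 = 22.45
  Sum = 60.8 ng/mL·h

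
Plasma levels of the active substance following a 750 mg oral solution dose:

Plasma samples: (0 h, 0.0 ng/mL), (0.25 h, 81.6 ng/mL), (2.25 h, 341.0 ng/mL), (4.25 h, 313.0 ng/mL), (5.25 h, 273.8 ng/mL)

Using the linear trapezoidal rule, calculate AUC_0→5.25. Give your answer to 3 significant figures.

AUC = 1380 ng/mL·h

Trapezoidal AUC_0→5.25:
  [0→0.25]: (0.0+81.6)/2 × 0.25 = 10.2
  [0.25→2.25]: (81.6+341.0)/2 × 2 = 422.6
  [2.25→4.25]: (341.0+313.0)/2 × 2 = 654.0
  [4.25→5.25]: (313.0+273.8)/2 × 1 = 293.4
  Sum = 1380.2 ng/mL·h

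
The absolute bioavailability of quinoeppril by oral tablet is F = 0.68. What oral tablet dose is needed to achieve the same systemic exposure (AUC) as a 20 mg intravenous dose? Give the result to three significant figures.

D_oral = 29.4 mg

For equal systemic exposure: F × D_ev = D_iv
D_ev = D_iv / F = 20 / 0.68 = 29.4118 mg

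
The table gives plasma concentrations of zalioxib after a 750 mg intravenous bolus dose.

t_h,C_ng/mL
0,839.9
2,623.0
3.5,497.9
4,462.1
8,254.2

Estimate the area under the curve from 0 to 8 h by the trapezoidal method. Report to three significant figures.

AUC = 3980 ng/mL·h

Trapezoidal AUC_0→8:
  [0→2]: (839.9+623.0)/2 × 2 = 1462.9
  [2→3.5]: (623.0+497.9)/2 × 1.5 = 840.675
  [3.5→4]: (497.9+462.1)/2 × 0.5 = 240.0
  [4→8]: (462.1+254.2)/2 × 4 = 1432.6
  Sum = 3976.175 ng/mL·h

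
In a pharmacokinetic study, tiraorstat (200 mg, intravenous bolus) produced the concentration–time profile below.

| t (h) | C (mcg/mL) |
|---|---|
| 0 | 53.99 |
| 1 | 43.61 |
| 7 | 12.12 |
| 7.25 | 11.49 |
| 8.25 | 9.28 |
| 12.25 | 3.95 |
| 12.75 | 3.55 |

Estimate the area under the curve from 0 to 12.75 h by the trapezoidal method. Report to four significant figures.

Trapezoidal AUC_0→12.75:
  [0→1]: (53.99+43.61)/2 × 1 = 48.8
  [1→7]: (43.61+12.12)/2 × 6 = 167.19
  [7→7.25]: (12.12+11.49)/2 × 0.25 = 2.95125
  [7.25→8.25]: (11.49+9.28)/2 × 1 = 10.385
  [8.25→12.25]: (9.28+3.95)/2 × 4 = 26.46
  [12.25→12.75]: (3.95+3.55)/2 × 0.5 = 1.875
  Sum = 257.66125 mcg/mL·h

AUC = 257.7 mcg/mL·h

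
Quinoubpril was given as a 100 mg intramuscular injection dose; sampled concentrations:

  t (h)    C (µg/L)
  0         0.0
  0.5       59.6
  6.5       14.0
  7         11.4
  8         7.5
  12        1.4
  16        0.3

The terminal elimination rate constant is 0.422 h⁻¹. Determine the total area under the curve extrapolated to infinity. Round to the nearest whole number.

Trapezoidal AUC_0→16:
  [0→0.5]: (0.0+59.6)/2 × 0.5 = 14.9
  [0.5→6.5]: (59.6+14.0)/2 × 6 = 220.8
  [6.5→7]: (14.0+11.4)/2 × 0.5 = 6.35
  [7→8]: (11.4+7.5)/2 × 1 = 9.45
  [8→12]: (7.5+1.4)/2 × 4 = 17.8
  [12→16]: (1.4+0.3)/2 × 4 = 3.4
  Sum = 272.7 µg/L·h
Extrapolated tail: C_last / k_e = 0.3 / 0.422 = 0.711
AUC_0→∞ = 272.7 + 0.711 = 273.411 µg/L·h

AUC = 273 µg/L·h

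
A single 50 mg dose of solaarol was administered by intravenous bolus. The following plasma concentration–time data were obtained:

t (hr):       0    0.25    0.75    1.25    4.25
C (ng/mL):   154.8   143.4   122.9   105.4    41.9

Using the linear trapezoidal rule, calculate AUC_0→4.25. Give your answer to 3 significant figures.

AUC = 382 ng/mL·hr

Trapezoidal AUC_0→4.25:
  [0→0.25]: (154.8+143.4)/2 × 0.25 = 37.275
  [0.25→0.75]: (143.4+122.9)/2 × 0.5 = 66.575
  [0.75→1.25]: (122.9+105.4)/2 × 0.5 = 57.075
  [1.25→4.25]: (105.4+41.9)/2 × 3 = 220.95
  Sum = 381.875 ng/mL·hr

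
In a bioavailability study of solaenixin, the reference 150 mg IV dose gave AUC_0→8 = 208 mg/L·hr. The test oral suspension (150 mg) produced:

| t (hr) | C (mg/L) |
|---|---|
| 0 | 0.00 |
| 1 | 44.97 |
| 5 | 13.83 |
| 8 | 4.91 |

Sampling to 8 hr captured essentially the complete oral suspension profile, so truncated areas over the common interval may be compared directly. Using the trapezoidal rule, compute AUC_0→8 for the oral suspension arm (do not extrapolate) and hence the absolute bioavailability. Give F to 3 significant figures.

Trapezoidal AUC_0→8 (oral suspension):
  [0→1]: (0.00+44.97)/2 × 1 = 22.485
  [1→5]: (44.97+13.83)/2 × 4 = 117.6
  [5→8]: (13.83+4.91)/2 × 3 = 28.11
  Sum = 168.195 mg/L·hr
F = (AUC_ev/D_ev)/(AUC_iv/D_iv) = (168.195/150)/(208/150) = 1.1213/1.38667 = 0.8086

F = 0.809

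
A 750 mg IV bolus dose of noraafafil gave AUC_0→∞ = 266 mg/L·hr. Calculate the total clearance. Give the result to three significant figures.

CL = 2.82 L/hr

CL = Dose_iv / AUC_0→∞
   = 750 / 266 = 2.81955 L/hr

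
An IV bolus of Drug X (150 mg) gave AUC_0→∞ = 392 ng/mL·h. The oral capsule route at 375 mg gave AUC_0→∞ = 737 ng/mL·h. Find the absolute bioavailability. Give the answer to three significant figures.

F = (AUC_ev / D_ev) / (AUC_iv / D_iv)
  = (737/375) / (392/150)
  = 1.96533 / 2.61333 = 0.7520

F = 0.752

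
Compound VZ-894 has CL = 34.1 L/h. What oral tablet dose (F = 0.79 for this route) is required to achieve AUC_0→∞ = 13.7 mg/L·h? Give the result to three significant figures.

Dose = 591 mg

Dose = CL × AUC_0→∞ / F
     = 34.1 × 13.7 / 0.79 = 591.354 mg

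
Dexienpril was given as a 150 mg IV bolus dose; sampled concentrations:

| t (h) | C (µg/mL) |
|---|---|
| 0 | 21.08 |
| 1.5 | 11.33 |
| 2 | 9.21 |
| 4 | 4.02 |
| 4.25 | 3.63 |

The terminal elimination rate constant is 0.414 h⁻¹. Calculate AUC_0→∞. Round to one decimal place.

AUC = 52.4 µg/mL·h

Trapezoidal AUC_0→4.25:
  [0→1.5]: (21.08+11.33)/2 × 1.5 = 24.3075
  [1.5→2]: (11.33+9.21)/2 × 0.5 = 5.135
  [2→4]: (9.21+4.02)/2 × 2 = 13.23
  [4→4.25]: (4.02+3.63)/2 × 0.25 = 0.95625
  Sum = 43.62875 µg/mL·h
Extrapolated tail: C_last / k_e = 3.63 / 0.414 = 8.768
AUC_0→∞ = 43.62875 + 8.768 = 52.39675 µg/mL·h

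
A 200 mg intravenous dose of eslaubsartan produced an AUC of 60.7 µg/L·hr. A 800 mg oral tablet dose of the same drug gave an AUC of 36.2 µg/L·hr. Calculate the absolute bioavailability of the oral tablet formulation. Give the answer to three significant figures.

F = (AUC_ev / D_ev) / (AUC_iv / D_iv)
  = (36.2/800) / (60.7/200)
  = 0.04525 / 0.3035 = 0.1491

F = 0.149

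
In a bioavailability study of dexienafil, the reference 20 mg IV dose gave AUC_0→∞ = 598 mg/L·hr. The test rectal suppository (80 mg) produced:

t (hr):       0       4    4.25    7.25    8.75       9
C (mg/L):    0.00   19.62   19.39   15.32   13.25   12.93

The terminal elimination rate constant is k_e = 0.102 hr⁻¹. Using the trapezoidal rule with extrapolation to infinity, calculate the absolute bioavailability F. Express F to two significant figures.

Trapezoidal AUC_0→9 (rectal suppository):
  [0→4]: (0.00+19.62)/2 × 4 = 39.24
  [4→4.25]: (19.62+19.39)/2 × 0.25 = 4.87625
  [4.25→7.25]: (19.39+15.32)/2 × 3 = 52.065
  [7.25→8.75]: (15.32+13.25)/2 × 1.5 = 21.4275
  [8.75→9]: (13.25+12.93)/2 × 0.25 = 3.2725
  Sum = 120.88125 mg/L·hr
Tail: C_last/k_e = 12.93/0.102 = 126.765
AUC_0→∞ (rectal suppository) = 120.88125 + 126.765 = 247.64625 mg/L·hr
F = (AUC_ev/D_ev)/(AUC_iv/D_iv) = (247.64625/80)/(598/20) = 3.09558/29.9 = 0.1035

F = 0.10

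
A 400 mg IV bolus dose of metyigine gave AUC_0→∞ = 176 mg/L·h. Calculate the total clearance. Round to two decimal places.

CL = 2.27 L/h

CL = Dose_iv / AUC_0→∞
   = 400 / 176 = 2.27273 L/h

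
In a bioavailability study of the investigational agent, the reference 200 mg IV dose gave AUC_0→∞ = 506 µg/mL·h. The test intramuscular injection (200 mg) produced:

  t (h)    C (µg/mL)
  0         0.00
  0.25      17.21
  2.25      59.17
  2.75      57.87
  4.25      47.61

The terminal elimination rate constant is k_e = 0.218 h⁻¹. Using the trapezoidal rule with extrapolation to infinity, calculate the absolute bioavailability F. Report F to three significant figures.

F = 0.801

Trapezoidal AUC_0→4.25 (intramuscular injection):
  [0→0.25]: (0.00+17.21)/2 × 0.25 = 2.15125
  [0.25→2.25]: (17.21+59.17)/2 × 2 = 76.38
  [2.25→2.75]: (59.17+57.87)/2 × 0.5 = 29.26
  [2.75→4.25]: (57.87+47.61)/2 × 1.5 = 79.11
  Sum = 186.90125 µg/mL·h
Tail: C_last/k_e = 47.61/0.218 = 218.394
AUC_0→∞ (intramuscular injection) = 186.90125 + 218.394 = 405.29525 µg/mL·h
F = (AUC_ev/D_ev)/(AUC_iv/D_iv) = (405.29525/200)/(506/200) = 2.02648/2.53 = 0.8010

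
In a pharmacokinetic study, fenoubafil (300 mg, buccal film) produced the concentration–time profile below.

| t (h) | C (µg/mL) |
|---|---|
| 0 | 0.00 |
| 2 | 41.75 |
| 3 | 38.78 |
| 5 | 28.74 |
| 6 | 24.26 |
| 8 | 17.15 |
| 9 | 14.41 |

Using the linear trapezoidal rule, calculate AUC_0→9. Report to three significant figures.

AUC = 233 µg/mL·h

Trapezoidal AUC_0→9:
  [0→2]: (0.00+41.75)/2 × 2 = 41.75
  [2→3]: (41.75+38.78)/2 × 1 = 40.265
  [3→5]: (38.78+28.74)/2 × 2 = 67.52
  [5→6]: (28.74+24.26)/2 × 1 = 26.5
  [6→8]: (24.26+17.15)/2 × 2 = 41.41
  [8→9]: (17.15+14.41)/2 × 1 = 15.78
  Sum = 233.225 µg/mL·h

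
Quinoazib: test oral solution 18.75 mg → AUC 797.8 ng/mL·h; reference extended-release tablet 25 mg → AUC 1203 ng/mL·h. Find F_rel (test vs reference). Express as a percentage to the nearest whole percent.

F_rel = (AUC_test/D_test) / (AUC_ref/D_ref)
      = (797.8/18.75) / (1203/25)
      = 42.5493 / 48.12 = 0.8842 = 88.42%

F_rel = 88%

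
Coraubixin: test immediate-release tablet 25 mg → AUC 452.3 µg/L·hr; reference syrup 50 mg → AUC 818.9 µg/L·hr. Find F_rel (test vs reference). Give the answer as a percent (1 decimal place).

F_rel = (AUC_test/D_test) / (AUC_ref/D_ref)
      = (452.3/25) / (818.9/50)
      = 18.092 / 16.378 = 1.1047 = 110.47%

F_rel = 110.5%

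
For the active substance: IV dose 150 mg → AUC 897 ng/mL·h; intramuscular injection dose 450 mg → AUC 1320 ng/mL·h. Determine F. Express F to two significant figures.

F = (AUC_ev / D_ev) / (AUC_iv / D_iv)
  = (1320/450) / (897/150)
  = 2.93333 / 5.98 = 0.4905

F = 0.49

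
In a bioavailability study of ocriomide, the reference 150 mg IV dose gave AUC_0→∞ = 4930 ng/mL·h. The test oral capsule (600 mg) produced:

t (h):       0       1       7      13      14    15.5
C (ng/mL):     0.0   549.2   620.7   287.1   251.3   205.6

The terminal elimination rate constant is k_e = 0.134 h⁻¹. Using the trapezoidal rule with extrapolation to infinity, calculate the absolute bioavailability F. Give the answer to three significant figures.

F = 0.439

Trapezoidal AUC_0→15.5 (oral capsule):
  [0→1]: (0.0+549.2)/2 × 1 = 274.6
  [1→7]: (549.2+620.7)/2 × 6 = 3509.7
  [7→13]: (620.7+287.1)/2 × 6 = 2723.4
  [13→14]: (287.1+251.3)/2 × 1 = 269.2
  [14→15.5]: (251.3+205.6)/2 × 1.5 = 342.675
  Sum = 7119.575 ng/mL·h
Tail: C_last/k_e = 205.6/0.134 = 1534.328
AUC_0→∞ (oral capsule) = 7119.575 + 1534.328 = 8653.903 ng/mL·h
F = (AUC_ev/D_ev)/(AUC_iv/D_iv) = (8653.903/600)/(4930/150) = 14.4232/32.8667 = 0.4388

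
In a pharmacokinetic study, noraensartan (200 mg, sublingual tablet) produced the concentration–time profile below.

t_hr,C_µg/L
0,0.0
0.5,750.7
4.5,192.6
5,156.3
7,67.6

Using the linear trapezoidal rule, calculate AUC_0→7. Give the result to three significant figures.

Trapezoidal AUC_0→7:
  [0→0.5]: (0.0+750.7)/2 × 0.5 = 187.675
  [0.5→4.5]: (750.7+192.6)/2 × 4 = 1886.6
  [4.5→5]: (192.6+156.3)/2 × 0.5 = 87.225
  [5→7]: (156.3+67.6)/2 × 2 = 223.9
  Sum = 2385.4 µg/L·hr

AUC = 2390 µg/L·hr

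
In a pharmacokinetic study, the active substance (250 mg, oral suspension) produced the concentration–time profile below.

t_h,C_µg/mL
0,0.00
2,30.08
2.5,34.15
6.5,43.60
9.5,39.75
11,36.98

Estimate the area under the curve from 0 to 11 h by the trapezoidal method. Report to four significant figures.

AUC = 384.2 µg/mL·h

Trapezoidal AUC_0→11:
  [0→2]: (0.00+30.08)/2 × 2 = 30.08
  [2→2.5]: (30.08+34.15)/2 × 0.5 = 16.0575
  [2.5→6.5]: (34.15+43.60)/2 × 4 = 155.5
  [6.5→9.5]: (43.60+39.75)/2 × 3 = 125.025
  [9.5→11]: (39.75+36.98)/2 × 1.5 = 57.5475
  Sum = 384.21 µg/mL·h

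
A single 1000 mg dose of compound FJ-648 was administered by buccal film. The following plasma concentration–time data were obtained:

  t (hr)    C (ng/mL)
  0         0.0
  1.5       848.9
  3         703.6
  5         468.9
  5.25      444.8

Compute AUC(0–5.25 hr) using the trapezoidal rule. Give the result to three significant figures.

AUC = 3090 ng/mL·hr

Trapezoidal AUC_0→5.25:
  [0→1.5]: (0.0+848.9)/2 × 1.5 = 636.675
  [1.5→3]: (848.9+703.6)/2 × 1.5 = 1164.375
  [3→5]: (703.6+468.9)/2 × 2 = 1172.5
  [5→5.25]: (468.9+444.8)/2 × 0.25 = 114.2125
  Sum = 3087.7625 ng/mL·hr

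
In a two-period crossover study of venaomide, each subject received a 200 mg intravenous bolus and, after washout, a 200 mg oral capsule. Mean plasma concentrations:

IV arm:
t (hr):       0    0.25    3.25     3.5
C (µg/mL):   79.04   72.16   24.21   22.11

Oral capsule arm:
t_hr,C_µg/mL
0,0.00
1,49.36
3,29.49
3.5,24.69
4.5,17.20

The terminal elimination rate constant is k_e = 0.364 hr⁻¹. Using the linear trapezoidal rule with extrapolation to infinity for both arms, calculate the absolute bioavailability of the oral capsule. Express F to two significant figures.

F = 0.81

Trapezoidal AUC_0→3.5 (IV):
  [0→0.25]: (79.04+72.16)/2 × 0.25 = 18.9
  [0.25→3.25]: (72.16+24.21)/2 × 3 = 144.555
  [3.25→3.5]: (24.21+22.11)/2 × 0.25 = 5.79
  Sum = 169.245 µg/mL·hr
IV tail: 22.11/0.364 = 60.742; AUC_iv,0→∞ = 169.245 + 60.742 = 229.987 µg/mL·hr
Trapezoidal AUC_0→4.5 (oral capsule):
  [0→1]: (0.00+49.36)/2 × 1 = 24.68
  [1→3]: (49.36+29.49)/2 × 2 = 78.85
  [3→3.5]: (29.49+24.69)/2 × 0.5 = 13.545
  [3.5→4.5]: (24.69+17.20)/2 × 1 = 20.945
  Sum = 138.02 µg/mL·hr
oral capsule tail: 17.20/0.364 = 47.253; AUC_ev,0→∞ = 138.02 + 47.253 = 185.273 µg/mL·hr
F = (AUC_ev/D_ev)/(AUC_iv/D_iv) = (185.273/200)/(229.987/200) = 0.926365/1.149935 = 0.8056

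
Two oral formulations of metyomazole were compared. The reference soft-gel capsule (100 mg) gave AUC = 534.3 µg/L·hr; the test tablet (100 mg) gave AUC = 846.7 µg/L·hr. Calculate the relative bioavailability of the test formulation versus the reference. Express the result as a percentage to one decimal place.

F_rel = (AUC_test/D_test) / (AUC_ref/D_ref)
      = (846.7/100) / (534.3/100)
      = 8.467 / 5.343 = 1.5847 = 158.47%

F_rel = 158.5%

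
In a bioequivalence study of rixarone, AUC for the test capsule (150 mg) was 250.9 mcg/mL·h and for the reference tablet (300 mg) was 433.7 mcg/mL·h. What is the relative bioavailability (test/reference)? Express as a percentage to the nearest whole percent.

F_rel = 116%

F_rel = (AUC_test/D_test) / (AUC_ref/D_ref)
      = (250.9/150) / (433.7/300)
      = 1.67267 / 1.44567 = 1.1570 = 115.70%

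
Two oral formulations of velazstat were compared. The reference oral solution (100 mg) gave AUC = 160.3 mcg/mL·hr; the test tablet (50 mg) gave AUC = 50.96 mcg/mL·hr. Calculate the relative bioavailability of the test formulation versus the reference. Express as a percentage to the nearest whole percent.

F_rel = 64%

F_rel = (AUC_test/D_test) / (AUC_ref/D_ref)
      = (50.96/50) / (160.3/100)
      = 1.0192 / 1.603 = 0.6358 = 63.58%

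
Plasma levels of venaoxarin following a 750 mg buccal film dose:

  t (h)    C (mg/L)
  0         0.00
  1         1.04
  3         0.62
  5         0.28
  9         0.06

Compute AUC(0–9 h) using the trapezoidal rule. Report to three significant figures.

Trapezoidal AUC_0→9:
  [0→1]: (0.00+1.04)/2 × 1 = 0.52
  [1→3]: (1.04+0.62)/2 × 2 = 1.66
  [3→5]: (0.62+0.28)/2 × 2 = 0.9
  [5→9]: (0.28+0.06)/2 × 4 = 0.68
  Sum = 3.76 mg/L·h

AUC = 3.76 mg/L·h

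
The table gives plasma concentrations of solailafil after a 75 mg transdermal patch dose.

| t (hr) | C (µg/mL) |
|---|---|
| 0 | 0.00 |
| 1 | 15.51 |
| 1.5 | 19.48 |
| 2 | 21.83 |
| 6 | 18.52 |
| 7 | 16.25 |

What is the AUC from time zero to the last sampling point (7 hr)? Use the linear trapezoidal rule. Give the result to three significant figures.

Trapezoidal AUC_0→7:
  [0→1]: (0.00+15.51)/2 × 1 = 7.755
  [1→1.5]: (15.51+19.48)/2 × 0.5 = 8.7475
  [1.5→2]: (19.48+21.83)/2 × 0.5 = 10.3275
  [2→6]: (21.83+18.52)/2 × 4 = 80.7
  [6→7]: (18.52+16.25)/2 × 1 = 17.385
  Sum = 124.915 µg/mL·hr

AUC = 125 µg/mL·hr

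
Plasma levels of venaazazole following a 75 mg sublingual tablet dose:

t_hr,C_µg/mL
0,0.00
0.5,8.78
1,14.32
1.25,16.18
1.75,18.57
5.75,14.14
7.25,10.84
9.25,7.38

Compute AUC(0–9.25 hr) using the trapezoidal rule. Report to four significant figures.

Trapezoidal AUC_0→9.25:
  [0→0.5]: (0.00+8.78)/2 × 0.5 = 2.195
  [0.5→1]: (8.78+14.32)/2 × 0.5 = 5.775
  [1→1.25]: (14.32+16.18)/2 × 0.25 = 3.8125
  [1.25→1.75]: (16.18+18.57)/2 × 0.5 = 8.6875
  [1.75→5.75]: (18.57+14.14)/2 × 4 = 65.42
  [5.75→7.25]: (14.14+10.84)/2 × 1.5 = 18.735
  [7.25→9.25]: (10.84+7.38)/2 × 2 = 18.22
  Sum = 122.845 µg/mL·hr

AUC = 122.8 µg/mL·hr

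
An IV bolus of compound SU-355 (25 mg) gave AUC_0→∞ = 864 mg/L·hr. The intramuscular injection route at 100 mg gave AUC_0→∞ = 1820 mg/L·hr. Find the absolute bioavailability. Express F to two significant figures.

F = (AUC_ev / D_ev) / (AUC_iv / D_iv)
  = (1820/100) / (864/25)
  = 18.2 / 34.56 = 0.5266

F = 0.53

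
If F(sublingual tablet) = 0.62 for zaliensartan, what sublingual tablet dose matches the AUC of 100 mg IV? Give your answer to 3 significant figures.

D_sublingual = 161 mg

For equal systemic exposure: F × D_ev = D_iv
D_ev = D_iv / F = 100 / 0.62 = 161.29 mg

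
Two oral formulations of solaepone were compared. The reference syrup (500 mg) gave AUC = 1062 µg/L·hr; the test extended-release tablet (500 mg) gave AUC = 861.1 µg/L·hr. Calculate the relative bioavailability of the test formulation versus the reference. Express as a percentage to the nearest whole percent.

F_rel = (AUC_test/D_test) / (AUC_ref/D_ref)
      = (861.1/500) / (1062/500)
      = 1.7222 / 2.124 = 0.8108 = 81.08%

F_rel = 81%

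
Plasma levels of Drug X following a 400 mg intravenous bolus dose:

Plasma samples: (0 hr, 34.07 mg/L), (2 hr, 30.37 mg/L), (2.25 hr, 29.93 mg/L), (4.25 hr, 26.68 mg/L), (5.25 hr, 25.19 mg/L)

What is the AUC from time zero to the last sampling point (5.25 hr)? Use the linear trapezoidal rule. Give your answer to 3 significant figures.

AUC = 155 mg/L·hr

Trapezoidal AUC_0→5.25:
  [0→2]: (34.07+30.37)/2 × 2 = 64.44
  [2→2.25]: (30.37+29.93)/2 × 0.25 = 7.5375
  [2.25→4.25]: (29.93+26.68)/2 × 2 = 56.61
  [4.25→5.25]: (26.68+25.19)/2 × 1 = 25.935
  Sum = 154.5225 mg/L·hr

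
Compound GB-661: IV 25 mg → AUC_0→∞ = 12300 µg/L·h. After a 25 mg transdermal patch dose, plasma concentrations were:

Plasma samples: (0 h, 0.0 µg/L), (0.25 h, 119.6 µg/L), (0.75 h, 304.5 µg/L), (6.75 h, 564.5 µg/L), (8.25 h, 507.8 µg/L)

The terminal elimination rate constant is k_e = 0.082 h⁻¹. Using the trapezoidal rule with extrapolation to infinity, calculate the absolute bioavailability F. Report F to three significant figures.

Trapezoidal AUC_0→8.25 (transdermal patch):
  [0→0.25]: (0.0+119.6)/2 × 0.25 = 14.95
  [0.25→0.75]: (119.6+304.5)/2 × 0.5 = 106.025
  [0.75→6.75]: (304.5+564.5)/2 × 6 = 2607.0
  [6.75→8.25]: (564.5+507.8)/2 × 1.5 = 804.225
  Sum = 3532.2 µg/L·h
Tail: C_last/k_e = 507.8/0.082 = 6192.683
AUC_0→∞ (transdermal patch) = 3532.2 + 6192.683 = 9724.883 µg/L·h
F = (AUC_ev/D_ev)/(AUC_iv/D_iv) = (9724.883/25)/(12300/25) = 388.99532/492 = 0.7906

F = 0.791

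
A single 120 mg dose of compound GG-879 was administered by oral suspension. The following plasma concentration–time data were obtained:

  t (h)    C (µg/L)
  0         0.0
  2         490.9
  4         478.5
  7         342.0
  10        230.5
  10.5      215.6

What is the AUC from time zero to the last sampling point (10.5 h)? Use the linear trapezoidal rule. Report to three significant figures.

AUC = 3660 µg/L·h

Trapezoidal AUC_0→10.5:
  [0→2]: (0.0+490.9)/2 × 2 = 490.9
  [2→4]: (490.9+478.5)/2 × 2 = 969.4
  [4→7]: (478.5+342.0)/2 × 3 = 1230.75
  [7→10]: (342.0+230.5)/2 × 3 = 858.75
  [10→10.5]: (230.5+215.6)/2 × 0.5 = 111.525
  Sum = 3661.325 µg/L·h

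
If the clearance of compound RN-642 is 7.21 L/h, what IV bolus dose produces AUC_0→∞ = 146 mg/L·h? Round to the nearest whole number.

Dose_iv = CL × AUC_0→∞
     = 7.21 × 146 = 1052.66 mg

Dose = 1053 mg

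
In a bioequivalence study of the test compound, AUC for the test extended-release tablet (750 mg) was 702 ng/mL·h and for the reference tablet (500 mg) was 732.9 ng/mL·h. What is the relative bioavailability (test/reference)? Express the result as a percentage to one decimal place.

F_rel = (AUC_test/D_test) / (AUC_ref/D_ref)
      = (702/750) / (732.9/500)
      = 0.936 / 1.4658 = 0.6386 = 63.86%

F_rel = 63.9%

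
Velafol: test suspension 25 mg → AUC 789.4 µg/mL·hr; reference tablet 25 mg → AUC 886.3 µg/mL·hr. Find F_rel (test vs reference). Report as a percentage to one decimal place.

F_rel = (AUC_test/D_test) / (AUC_ref/D_ref)
      = (789.4/25) / (886.3/25)
      = 31.576 / 35.452 = 0.8907 = 89.07%

F_rel = 89.1%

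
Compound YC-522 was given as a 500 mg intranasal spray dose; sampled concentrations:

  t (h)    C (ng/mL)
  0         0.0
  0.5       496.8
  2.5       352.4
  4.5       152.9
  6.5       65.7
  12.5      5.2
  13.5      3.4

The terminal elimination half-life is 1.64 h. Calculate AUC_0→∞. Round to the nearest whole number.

Trapezoidal AUC_0→13.5:
  [0→0.5]: (0.0+496.8)/2 × 0.5 = 124.2
  [0.5→2.5]: (496.8+352.4)/2 × 2 = 849.2
  [2.5→4.5]: (352.4+152.9)/2 × 2 = 505.3
  [4.5→6.5]: (152.9+65.7)/2 × 2 = 218.6
  [6.5→12.5]: (65.7+5.2)/2 × 6 = 212.7
  [12.5→13.5]: (5.2+3.4)/2 × 1 = 4.3
  Sum = 1914.3 ng/mL·h
k_e = ln2 / t½ = 0.693147 / 1.64 = 0.4227 h^-1
Extrapolated tail: C_last / k_e = 3.4 / 0.4227 = 8.044
AUC_0→∞ = 1914.3 + 8.044 = 1922.344 ng/mL·h

AUC = 1922 ng/mL·h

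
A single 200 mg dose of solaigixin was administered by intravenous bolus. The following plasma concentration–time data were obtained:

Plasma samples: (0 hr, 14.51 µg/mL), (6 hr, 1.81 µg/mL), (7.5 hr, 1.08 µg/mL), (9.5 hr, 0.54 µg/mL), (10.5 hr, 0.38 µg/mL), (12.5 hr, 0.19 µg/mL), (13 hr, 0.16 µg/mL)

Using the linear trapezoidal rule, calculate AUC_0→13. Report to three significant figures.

AUC = 53.9 µg/mL·hr

Trapezoidal AUC_0→13:
  [0→6]: (14.51+1.81)/2 × 6 = 48.96
  [6→7.5]: (1.81+1.08)/2 × 1.5 = 2.1675
  [7.5→9.5]: (1.08+0.54)/2 × 2 = 1.62
  [9.5→10.5]: (0.54+0.38)/2 × 1 = 0.46
  [10.5→12.5]: (0.38+0.19)/2 × 2 = 0.57
  [12.5→13]: (0.19+0.16)/2 × 0.5 = 0.0875
  Sum = 53.865 µg/mL·hr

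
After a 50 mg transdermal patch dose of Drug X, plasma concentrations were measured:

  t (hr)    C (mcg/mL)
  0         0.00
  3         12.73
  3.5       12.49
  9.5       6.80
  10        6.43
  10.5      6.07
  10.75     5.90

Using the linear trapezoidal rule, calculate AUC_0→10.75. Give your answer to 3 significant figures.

Trapezoidal AUC_0→10.75:
  [0→3]: (0.00+12.73)/2 × 3 = 19.095
  [3→3.5]: (12.73+12.49)/2 × 0.5 = 6.305
  [3.5→9.5]: (12.49+6.80)/2 × 6 = 57.87
  [9.5→10]: (6.80+6.43)/2 × 0.5 = 3.3075
  [10→10.5]: (6.43+6.07)/2 × 0.5 = 3.125
  [10.5→10.75]: (6.07+5.90)/2 × 0.25 = 1.49625
  Sum = 91.19875 mcg/mL·hr

AUC = 91.2 mcg/mL·hr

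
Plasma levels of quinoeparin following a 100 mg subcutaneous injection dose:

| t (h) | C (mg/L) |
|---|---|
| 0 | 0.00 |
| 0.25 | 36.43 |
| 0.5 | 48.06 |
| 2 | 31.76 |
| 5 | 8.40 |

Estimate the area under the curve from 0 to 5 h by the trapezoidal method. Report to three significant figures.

Trapezoidal AUC_0→5:
  [0→0.25]: (0.00+36.43)/2 × 0.25 = 4.55375
  [0.25→0.5]: (36.43+48.06)/2 × 0.25 = 10.56125
  [0.5→2]: (48.06+31.76)/2 × 1.5 = 59.865
  [2→5]: (31.76+8.40)/2 × 3 = 60.24
  Sum = 135.22 mg/L·h

AUC = 135 mg/L·h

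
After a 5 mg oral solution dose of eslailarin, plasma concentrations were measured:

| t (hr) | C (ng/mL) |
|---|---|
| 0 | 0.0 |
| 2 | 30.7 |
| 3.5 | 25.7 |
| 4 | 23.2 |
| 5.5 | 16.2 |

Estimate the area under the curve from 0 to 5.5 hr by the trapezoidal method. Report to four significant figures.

Trapezoidal AUC_0→5.5:
  [0→2]: (0.0+30.7)/2 × 2 = 30.7
  [2→3.5]: (30.7+25.7)/2 × 1.5 = 42.3
  [3.5→4]: (25.7+23.2)/2 × 0.5 = 12.225
  [4→5.5]: (23.2+16.2)/2 × 1.5 = 29.55
  Sum = 114.775 ng/mL·hr

AUC = 114.8 ng/mL·hr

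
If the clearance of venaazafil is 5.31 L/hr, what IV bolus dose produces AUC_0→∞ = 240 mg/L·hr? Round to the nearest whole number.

Dose_iv = CL × AUC_0→∞
     = 5.31 × 240 = 1274.4 mg

Dose = 1274 mg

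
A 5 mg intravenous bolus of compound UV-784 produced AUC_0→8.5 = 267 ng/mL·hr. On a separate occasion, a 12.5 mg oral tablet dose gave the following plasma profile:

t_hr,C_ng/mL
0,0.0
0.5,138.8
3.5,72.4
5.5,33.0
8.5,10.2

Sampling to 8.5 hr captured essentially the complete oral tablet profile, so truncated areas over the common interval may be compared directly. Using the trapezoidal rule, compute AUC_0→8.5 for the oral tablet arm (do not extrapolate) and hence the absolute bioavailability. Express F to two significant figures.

Trapezoidal AUC_0→8.5 (oral tablet):
  [0→0.5]: (0.0+138.8)/2 × 0.5 = 34.7
  [0.5→3.5]: (138.8+72.4)/2 × 3 = 316.8
  [3.5→5.5]: (72.4+33.0)/2 × 2 = 105.4
  [5.5→8.5]: (33.0+10.2)/2 × 3 = 64.8
  Sum = 521.7 ng/mL·hr
F = (AUC_ev/D_ev)/(AUC_iv/D_iv) = (521.7/12.5)/(267/5) = 41.736/53.4 = 0.7816

F = 0.78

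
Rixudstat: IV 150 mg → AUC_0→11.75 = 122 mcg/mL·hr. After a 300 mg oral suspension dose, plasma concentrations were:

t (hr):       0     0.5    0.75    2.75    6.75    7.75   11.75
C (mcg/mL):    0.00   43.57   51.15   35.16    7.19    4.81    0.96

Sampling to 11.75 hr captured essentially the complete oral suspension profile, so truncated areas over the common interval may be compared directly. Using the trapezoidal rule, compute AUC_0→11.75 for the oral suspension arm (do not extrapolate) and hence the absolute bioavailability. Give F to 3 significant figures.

F = 0.866

Trapezoidal AUC_0→11.75 (oral suspension):
  [0→0.5]: (0.00+43.57)/2 × 0.5 = 10.8925
  [0.5→0.75]: (43.57+51.15)/2 × 0.25 = 11.84
  [0.75→2.75]: (51.15+35.16)/2 × 2 = 86.31
  [2.75→6.75]: (35.16+7.19)/2 × 4 = 84.7
  [6.75→7.75]: (7.19+4.81)/2 × 1 = 6.0
  [7.75→11.75]: (4.81+0.96)/2 × 4 = 11.54
  Sum = 211.2825 mcg/mL·hr
F = (AUC_ev/D_ev)/(AUC_iv/D_iv) = (211.2825/300)/(122/150) = 0.704275/0.813333 = 0.8659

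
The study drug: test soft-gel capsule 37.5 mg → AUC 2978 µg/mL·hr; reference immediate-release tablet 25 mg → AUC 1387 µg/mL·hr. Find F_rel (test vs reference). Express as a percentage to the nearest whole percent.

F_rel = 143%

F_rel = (AUC_test/D_test) / (AUC_ref/D_ref)
      = (2978/37.5) / (1387/25)
      = 79.4133 / 55.48 = 1.4314 = 143.14%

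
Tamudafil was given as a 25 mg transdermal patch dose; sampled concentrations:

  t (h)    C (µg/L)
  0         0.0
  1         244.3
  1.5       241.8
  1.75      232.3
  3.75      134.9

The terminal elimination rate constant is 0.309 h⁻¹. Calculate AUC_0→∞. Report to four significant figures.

AUC = 1107 µg/L·h

Trapezoidal AUC_0→3.75:
  [0→1]: (0.0+244.3)/2 × 1 = 122.15
  [1→1.5]: (244.3+241.8)/2 × 0.5 = 121.525
  [1.5→1.75]: (241.8+232.3)/2 × 0.25 = 59.2625
  [1.75→3.75]: (232.3+134.9)/2 × 2 = 367.2
  Sum = 670.1375 µg/L·h
Extrapolated tail: C_last / k_e = 134.9 / 0.309 = 436.570
AUC_0→∞ = 670.1375 + 436.570 = 1106.7075 µg/L·h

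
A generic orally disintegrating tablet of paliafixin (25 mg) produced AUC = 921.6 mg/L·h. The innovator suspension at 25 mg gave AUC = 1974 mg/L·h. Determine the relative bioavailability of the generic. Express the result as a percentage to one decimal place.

F_rel = 46.7%

F_rel = (AUC_test/D_test) / (AUC_ref/D_ref)
      = (921.6/25) / (1974/25)
      = 36.864 / 78.96 = 0.4669 = 46.69%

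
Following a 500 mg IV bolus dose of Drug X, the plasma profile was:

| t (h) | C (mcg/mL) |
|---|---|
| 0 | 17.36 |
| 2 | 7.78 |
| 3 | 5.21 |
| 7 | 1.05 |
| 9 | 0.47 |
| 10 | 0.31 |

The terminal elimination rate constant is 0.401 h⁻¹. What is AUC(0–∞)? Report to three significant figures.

AUC = 46.8 mcg/mL·h

Trapezoidal AUC_0→10:
  [0→2]: (17.36+7.78)/2 × 2 = 25.14
  [2→3]: (7.78+5.21)/2 × 1 = 6.495
  [3→7]: (5.21+1.05)/2 × 4 = 12.52
  [7→9]: (1.05+0.47)/2 × 2 = 1.52
  [9→10]: (0.47+0.31)/2 × 1 = 0.39
  Sum = 46.065 mcg/mL·h
Extrapolated tail: C_last / k_e = 0.31 / 0.401 = 0.773
AUC_0→∞ = 46.065 + 0.773 = 46.838 mcg/mL·h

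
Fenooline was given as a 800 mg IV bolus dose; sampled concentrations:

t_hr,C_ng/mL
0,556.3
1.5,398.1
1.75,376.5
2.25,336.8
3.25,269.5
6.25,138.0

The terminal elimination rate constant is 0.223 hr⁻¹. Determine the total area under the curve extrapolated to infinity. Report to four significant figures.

Trapezoidal AUC_0→6.25:
  [0→1.5]: (556.3+398.1)/2 × 1.5 = 715.8
  [1.5→1.75]: (398.1+376.5)/2 × 0.25 = 96.825
  [1.75→2.25]: (376.5+336.8)/2 × 0.5 = 178.325
  [2.25→3.25]: (336.8+269.5)/2 × 1 = 303.15
  [3.25→6.25]: (269.5+138.0)/2 × 3 = 611.25
  Sum = 1905.35 ng/mL·hr
Extrapolated tail: C_last / k_e = 138.0 / 0.223 = 618.834
AUC_0→∞ = 1905.35 + 618.834 = 2524.184 ng/mL·hr

AUC = 2524 ng/mL·hr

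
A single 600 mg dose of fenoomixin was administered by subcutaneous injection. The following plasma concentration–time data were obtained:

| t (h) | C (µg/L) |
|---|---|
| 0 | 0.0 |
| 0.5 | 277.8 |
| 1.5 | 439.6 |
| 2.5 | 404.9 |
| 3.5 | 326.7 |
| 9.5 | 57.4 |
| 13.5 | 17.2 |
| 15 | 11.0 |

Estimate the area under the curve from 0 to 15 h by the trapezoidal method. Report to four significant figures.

AUC = 2539 µg/L·h

Trapezoidal AUC_0→15:
  [0→0.5]: (0.0+277.8)/2 × 0.5 = 69.45
  [0.5→1.5]: (277.8+439.6)/2 × 1 = 358.7
  [1.5→2.5]: (439.6+404.9)/2 × 1 = 422.25
  [2.5→3.5]: (404.9+326.7)/2 × 1 = 365.8
  [3.5→9.5]: (326.7+57.4)/2 × 6 = 1152.3
  [9.5→13.5]: (57.4+17.2)/2 × 4 = 149.2
  [13.5→15]: (17.2+11.0)/2 × 1.5 = 21.15
  Sum = 2538.85 µg/L·h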